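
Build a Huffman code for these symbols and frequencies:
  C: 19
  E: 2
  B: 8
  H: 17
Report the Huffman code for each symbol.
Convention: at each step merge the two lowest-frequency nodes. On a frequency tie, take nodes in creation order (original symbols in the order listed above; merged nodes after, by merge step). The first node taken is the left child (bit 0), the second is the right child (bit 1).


Huffman tree construction:
Step 1: Merge E(2) + B(8) = 10
Step 2: Merge (E+B)(10) + H(17) = 27
Step 3: Merge C(19) + ((E+B)+H)(27) = 46
Read each symbol's code off the tree from the root (left child = 0, right child = 1).

Codes:
  C: 0 (length 1)
  E: 100 (length 3)
  B: 101 (length 3)
  H: 11 (length 2)
Average code length: 83/46 = 1.8043 bits/symbol


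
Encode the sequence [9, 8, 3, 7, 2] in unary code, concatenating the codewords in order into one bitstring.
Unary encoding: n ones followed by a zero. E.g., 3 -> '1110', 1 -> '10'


Encode each number as n ones followed by a terminating 0:
  9 -> 1111111110 (10 bits)
  8 -> 111111110 (9 bits)
  3 -> 1110 (4 bits)
  7 -> 11111110 (8 bits)
  2 -> 110 (3 bits)
Total length = 10 + 9 + 4 + 8 + 3 = 34 bits.

Unary([9, 8, 3, 7, 2]) = 1111111110111111110111011111110110 (34 bits)


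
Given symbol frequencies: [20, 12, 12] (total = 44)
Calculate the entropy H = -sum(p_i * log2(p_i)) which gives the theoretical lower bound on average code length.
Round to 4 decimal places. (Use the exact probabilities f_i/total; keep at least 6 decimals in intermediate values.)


Per-symbol terms -p_i * log2(p_i) with p_i = f_i/44:
  p = 20/44 = 0.454545: log2(p) = -1.137504, -p*log2(p) = 0.517047
  p = 12/44 = 0.272727: log2(p) = -1.874469, -p*log2(p) = 0.511219
  p = 12/44 = 0.272727: log2(p) = -1.874469, -p*log2(p) = 0.511219
H = 0.517047 + 0.511219 + 0.511219 = 1.539485

H = 1.5395 bits/symbol


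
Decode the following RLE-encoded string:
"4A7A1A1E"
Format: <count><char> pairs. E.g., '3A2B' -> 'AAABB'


Expanding each <count><char> pair:
  4A -> 'AAAA'
  7A -> 'AAAAAAA'
  1A -> 'A'
  1E -> 'E'

Decoded = AAAAAAAAAAAAE


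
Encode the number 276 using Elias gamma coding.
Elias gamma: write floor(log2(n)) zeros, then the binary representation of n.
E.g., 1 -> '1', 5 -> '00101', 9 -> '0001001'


num_bits = floor(log2(276)) + 1 = 9
leading_zeros = num_bits - 1 = 8
binary(276) = 100010100

Elias gamma(276) = '00000000' + '100010100' = 00000000100010100 (17 bits)


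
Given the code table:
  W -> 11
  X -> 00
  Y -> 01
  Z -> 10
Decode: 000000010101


Decoding:
00 -> X
00 -> X
00 -> X
01 -> Y
01 -> Y
01 -> Y


Result: XXXYYY


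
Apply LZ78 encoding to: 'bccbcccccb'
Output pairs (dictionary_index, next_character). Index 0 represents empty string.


LZ78 encoding steps:
Dictionary: {0: ''}
Step 1: w='' (idx 0), next='b' -> output (0, 'b'), add 'b' as idx 1
Step 2: w='' (idx 0), next='c' -> output (0, 'c'), add 'c' as idx 2
Step 3: w='c' (idx 2), next='b' -> output (2, 'b'), add 'cb' as idx 3
Step 4: w='c' (idx 2), next='c' -> output (2, 'c'), add 'cc' as idx 4
Step 5: w='cc' (idx 4), next='c' -> output (4, 'c'), add 'ccc' as idx 5
Step 6: w='b' (idx 1), end of input -> output (1, '')


Encoded: [(0, 'b'), (0, 'c'), (2, 'b'), (2, 'c'), (4, 'c'), (1, '')]


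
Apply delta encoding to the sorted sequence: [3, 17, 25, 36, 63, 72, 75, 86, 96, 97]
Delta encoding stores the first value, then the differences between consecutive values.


First value: 3
Deltas:
  17 - 3 = 14
  25 - 17 = 8
  36 - 25 = 11
  63 - 36 = 27
  72 - 63 = 9
  75 - 72 = 3
  86 - 75 = 11
  96 - 86 = 10
  97 - 96 = 1


Delta encoded: [3, 14, 8, 11, 27, 9, 3, 11, 10, 1]


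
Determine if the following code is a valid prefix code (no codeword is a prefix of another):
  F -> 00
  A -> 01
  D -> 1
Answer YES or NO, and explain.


Checking each pair (does one codeword prefix another?):
  F='00' vs A='01': no prefix
  F='00' vs D='1': no prefix
  A='01' vs F='00': no prefix
  A='01' vs D='1': no prefix
  D='1' vs F='00': no prefix
  D='1' vs A='01': no prefix
No violation found over all pairs.

YES -- this is a valid prefix code. No codeword is a prefix of any other codeword.


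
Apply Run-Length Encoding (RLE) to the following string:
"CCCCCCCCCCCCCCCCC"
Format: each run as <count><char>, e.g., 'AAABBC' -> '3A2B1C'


Scanning runs left to right:
  i=0: run of 'C' x 17 -> '17C'

RLE = 17C


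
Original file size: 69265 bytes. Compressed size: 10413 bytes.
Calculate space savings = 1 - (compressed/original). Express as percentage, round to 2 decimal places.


ratio = compressed/original = 10413/69265 = 0.150336
savings = 1 - ratio = 1 - 0.150336 = 0.849664
as a percentage: 0.849664 * 100 = 84.97%

Space savings = 1 - 10413/69265 = 84.97%


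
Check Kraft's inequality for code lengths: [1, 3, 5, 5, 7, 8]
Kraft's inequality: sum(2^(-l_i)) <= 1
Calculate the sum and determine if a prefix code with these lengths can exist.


Sum = 2^(-1) + 2^(-3) + 2^(-5) + 2^(-5) + 2^(-7) + 2^(-8)
    = 0.5 + 0.125 + 0.03125 + 0.03125 + 0.0078125 + 0.00390625
    = 179/256 = 0.69921875
Since 0.69921875 <= 1, Kraft's inequality IS satisfied.
A prefix code with these lengths CAN exist.

Kraft sum = 0.69921875. Satisfied.


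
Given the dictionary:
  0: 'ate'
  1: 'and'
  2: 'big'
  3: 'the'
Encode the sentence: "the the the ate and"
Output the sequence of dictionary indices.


Look up each word in the dictionary:
  'the' -> 3
  'the' -> 3
  'the' -> 3
  'ate' -> 0
  'and' -> 1

Encoded: [3, 3, 3, 0, 1]


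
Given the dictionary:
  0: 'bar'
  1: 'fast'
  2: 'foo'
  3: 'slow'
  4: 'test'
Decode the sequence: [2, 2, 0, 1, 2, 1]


Look up each index in the dictionary:
  2 -> 'foo'
  2 -> 'foo'
  0 -> 'bar'
  1 -> 'fast'
  2 -> 'foo'
  1 -> 'fast'

Decoded: "foo foo bar fast foo fast"


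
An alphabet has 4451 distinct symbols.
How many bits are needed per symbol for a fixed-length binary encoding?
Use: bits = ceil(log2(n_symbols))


log2(4451) = 12.1199
Bracket: 2^12 = 4096 < 4451 <= 2^13 = 8192
So ceil(log2(4451)) = 13

bits = ceil(log2(4451)) = ceil(12.1199) = 13 bits


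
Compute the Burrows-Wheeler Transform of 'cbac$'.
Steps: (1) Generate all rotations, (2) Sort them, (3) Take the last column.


Rotations (sorted):
  0: $cbac -> last char: c
  1: ac$cb -> last char: b
  2: bac$c -> last char: c
  3: c$cba -> last char: a
  4: cbac$ -> last char: $


BWT = cbca$


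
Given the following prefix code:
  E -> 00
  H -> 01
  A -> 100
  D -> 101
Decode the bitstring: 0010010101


Decoding step by step:
Bits 00 -> E
Bits 100 -> A
Bits 101 -> D
Bits 01 -> H


Decoded message: EADH


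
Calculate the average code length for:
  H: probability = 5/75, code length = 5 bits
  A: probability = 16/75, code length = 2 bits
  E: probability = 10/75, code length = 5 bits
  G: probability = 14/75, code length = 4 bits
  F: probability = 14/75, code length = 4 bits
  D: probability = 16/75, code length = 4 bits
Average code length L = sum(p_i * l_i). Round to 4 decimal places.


Weighted contributions p_i * l_i:
  H: (5/75) * 5 = 25/75
  A: (16/75) * 2 = 32/75
  E: (10/75) * 5 = 50/75
  G: (14/75) * 4 = 56/75
  F: (14/75) * 4 = 56/75
  D: (16/75) * 4 = 64/75
Sum = (25 + 32 + 50 + 56 + 56 + 64)/75 = 283/75

L = 283/75 = 3.7733 bits/symbol


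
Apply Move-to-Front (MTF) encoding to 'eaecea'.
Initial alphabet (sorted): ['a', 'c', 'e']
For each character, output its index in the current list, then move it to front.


MTF encoding:
'e': index 2 in ['a', 'c', 'e'] -> ['e', 'a', 'c']
'a': index 1 in ['e', 'a', 'c'] -> ['a', 'e', 'c']
'e': index 1 in ['a', 'e', 'c'] -> ['e', 'a', 'c']
'c': index 2 in ['e', 'a', 'c'] -> ['c', 'e', 'a']
'e': index 1 in ['c', 'e', 'a'] -> ['e', 'c', 'a']
'a': index 2 in ['e', 'c', 'a'] -> ['a', 'e', 'c']


Output: [2, 1, 1, 2, 1, 2]


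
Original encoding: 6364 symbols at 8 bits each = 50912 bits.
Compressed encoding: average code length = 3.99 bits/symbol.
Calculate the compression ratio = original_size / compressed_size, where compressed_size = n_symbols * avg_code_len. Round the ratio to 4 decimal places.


original_size = n_symbols * orig_bits = 6364 * 8 = 50912 bits
compressed_size = n_symbols * avg_code_len = 6364 * 3.99 = 25392.36 bits
ratio = original_size / compressed_size = 50912 / 25392.36 = 2.005

Compression ratio = 2.005


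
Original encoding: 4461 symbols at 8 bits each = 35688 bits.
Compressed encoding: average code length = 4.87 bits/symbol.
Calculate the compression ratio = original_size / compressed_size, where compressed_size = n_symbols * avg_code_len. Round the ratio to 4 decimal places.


original_size = n_symbols * orig_bits = 4461 * 8 = 35688 bits
compressed_size = n_symbols * avg_code_len = 4461 * 4.87 = 21725.07 bits
ratio = original_size / compressed_size = 35688 / 21725.07 = 1.6427

Compression ratio = 1.6427


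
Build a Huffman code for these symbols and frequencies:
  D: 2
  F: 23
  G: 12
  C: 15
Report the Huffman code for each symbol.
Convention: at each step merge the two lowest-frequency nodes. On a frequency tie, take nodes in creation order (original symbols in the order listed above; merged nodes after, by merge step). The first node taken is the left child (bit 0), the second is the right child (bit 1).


Huffman tree construction:
Step 1: Merge D(2) + G(12) = 14
Step 2: Merge (D+G)(14) + C(15) = 29
Step 3: Merge F(23) + ((D+G)+C)(29) = 52
Read each symbol's code off the tree from the root (left child = 0, right child = 1).

Codes:
  D: 100 (length 3)
  F: 0 (length 1)
  G: 101 (length 3)
  C: 11 (length 2)
Average code length: 95/52 = 1.8269 bits/symbol


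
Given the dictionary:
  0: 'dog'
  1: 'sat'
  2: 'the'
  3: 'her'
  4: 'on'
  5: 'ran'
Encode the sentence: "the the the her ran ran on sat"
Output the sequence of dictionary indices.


Look up each word in the dictionary:
  'the' -> 2
  'the' -> 2
  'the' -> 2
  'her' -> 3
  'ran' -> 5
  'ran' -> 5
  'on' -> 4
  'sat' -> 1

Encoded: [2, 2, 2, 3, 5, 5, 4, 1]


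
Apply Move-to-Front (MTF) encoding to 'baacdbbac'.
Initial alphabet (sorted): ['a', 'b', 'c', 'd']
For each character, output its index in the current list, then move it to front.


MTF encoding:
'b': index 1 in ['a', 'b', 'c', 'd'] -> ['b', 'a', 'c', 'd']
'a': index 1 in ['b', 'a', 'c', 'd'] -> ['a', 'b', 'c', 'd']
'a': index 0 in ['a', 'b', 'c', 'd'] -> ['a', 'b', 'c', 'd']
'c': index 2 in ['a', 'b', 'c', 'd'] -> ['c', 'a', 'b', 'd']
'd': index 3 in ['c', 'a', 'b', 'd'] -> ['d', 'c', 'a', 'b']
'b': index 3 in ['d', 'c', 'a', 'b'] -> ['b', 'd', 'c', 'a']
'b': index 0 in ['b', 'd', 'c', 'a'] -> ['b', 'd', 'c', 'a']
'a': index 3 in ['b', 'd', 'c', 'a'] -> ['a', 'b', 'd', 'c']
'c': index 3 in ['a', 'b', 'd', 'c'] -> ['c', 'a', 'b', 'd']


Output: [1, 1, 0, 2, 3, 3, 0, 3, 3]


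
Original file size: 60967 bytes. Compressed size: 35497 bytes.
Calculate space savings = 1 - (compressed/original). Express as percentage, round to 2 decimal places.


ratio = compressed/original = 35497/60967 = 0.582233
savings = 1 - ratio = 1 - 0.582233 = 0.417767
as a percentage: 0.417767 * 100 = 41.78%

Space savings = 1 - 35497/60967 = 41.78%


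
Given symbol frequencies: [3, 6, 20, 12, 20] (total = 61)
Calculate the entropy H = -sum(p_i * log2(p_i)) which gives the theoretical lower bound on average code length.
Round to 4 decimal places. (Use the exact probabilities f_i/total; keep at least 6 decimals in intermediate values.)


Per-symbol terms -p_i * log2(p_i) with p_i = f_i/61:
  p = 3/61 = 0.049180: log2(p) = -4.345775, -p*log2(p) = 0.213727
  p = 6/61 = 0.098361: log2(p) = -3.345775, -p*log2(p) = 0.329093
  p = 20/61 = 0.327869: log2(p) = -1.608809, -p*log2(p) = 0.527478
  p = 12/61 = 0.196721: log2(p) = -2.345775, -p*log2(p) = 0.461464
  p = 20/61 = 0.327869: log2(p) = -1.608809, -p*log2(p) = 0.527478
H = 0.213727 + 0.329093 + 0.527478 + 0.461464 + 0.527478 = 2.059240

H = 2.0592 bits/symbol


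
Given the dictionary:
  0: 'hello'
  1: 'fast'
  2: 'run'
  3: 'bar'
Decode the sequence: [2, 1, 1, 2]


Look up each index in the dictionary:
  2 -> 'run'
  1 -> 'fast'
  1 -> 'fast'
  2 -> 'run'

Decoded: "run fast fast run"


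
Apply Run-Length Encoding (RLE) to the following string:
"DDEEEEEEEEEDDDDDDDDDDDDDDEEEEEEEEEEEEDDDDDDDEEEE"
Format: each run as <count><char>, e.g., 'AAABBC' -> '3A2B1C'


Scanning runs left to right:
  i=0: run of 'D' x 2 -> '2D'
  i=2: run of 'E' x 9 -> '9E'
  i=11: run of 'D' x 14 -> '14D'
  i=25: run of 'E' x 12 -> '12E'
  i=37: run of 'D' x 7 -> '7D'
  i=44: run of 'E' x 4 -> '4E'

RLE = 2D9E14D12E7D4E


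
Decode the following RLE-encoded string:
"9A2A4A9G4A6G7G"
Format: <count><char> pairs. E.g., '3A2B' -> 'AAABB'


Expanding each <count><char> pair:
  9A -> 'AAAAAAAAA'
  2A -> 'AA'
  4A -> 'AAAA'
  9G -> 'GGGGGGGGG'
  4A -> 'AAAA'
  6G -> 'GGGGGG'
  7G -> 'GGGGGGG'

Decoded = AAAAAAAAAAAAAAAGGGGGGGGGAAAAGGGGGGGGGGGGG


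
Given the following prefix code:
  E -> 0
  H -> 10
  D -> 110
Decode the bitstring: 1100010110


Decoding step by step:
Bits 110 -> D
Bits 0 -> E
Bits 0 -> E
Bits 10 -> H
Bits 110 -> D


Decoded message: DEEHD


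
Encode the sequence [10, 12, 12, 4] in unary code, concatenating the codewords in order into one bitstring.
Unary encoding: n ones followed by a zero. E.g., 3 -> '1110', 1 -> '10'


Encode each number as n ones followed by a terminating 0:
  10 -> 11111111110 (11 bits)
  12 -> 1111111111110 (13 bits)
  12 -> 1111111111110 (13 bits)
  4 -> 11110 (5 bits)
Total length = 11 + 13 + 13 + 5 = 42 bits.

Unary([10, 12, 12, 4]) = 111111111101111111111110111111111111011110 (42 bits)


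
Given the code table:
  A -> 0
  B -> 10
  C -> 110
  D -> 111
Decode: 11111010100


Decoding:
111 -> D
110 -> C
10 -> B
10 -> B
0 -> A


Result: DCBBA


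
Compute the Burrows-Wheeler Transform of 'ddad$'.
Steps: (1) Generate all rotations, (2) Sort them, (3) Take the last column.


Rotations (sorted):
  0: $ddad -> last char: d
  1: ad$dd -> last char: d
  2: d$dda -> last char: a
  3: dad$d -> last char: d
  4: ddad$ -> last char: $


BWT = ddad$


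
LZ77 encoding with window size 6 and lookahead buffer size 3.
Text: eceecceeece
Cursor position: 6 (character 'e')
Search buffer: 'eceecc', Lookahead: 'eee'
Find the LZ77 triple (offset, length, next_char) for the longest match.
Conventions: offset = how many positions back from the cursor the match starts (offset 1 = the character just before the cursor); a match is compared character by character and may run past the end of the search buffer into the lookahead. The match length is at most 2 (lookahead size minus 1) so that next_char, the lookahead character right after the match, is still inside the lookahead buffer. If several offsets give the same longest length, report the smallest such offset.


Try each offset into the search buffer:
  offset=1 (pos 5, char 'c'): match length 0
  offset=2 (pos 4, char 'c'): match length 0
  offset=3 (pos 3, char 'e'): match length 1
  offset=4 (pos 2, char 'e'): match length 2
  offset=5 (pos 1, char 'c'): match length 0
  offset=6 (pos 0, char 'e'): match length 1
Longest match has length 2 at offset 4.
next_char = character at position 6 + 2 = 8 -> 'e'

Best match: offset=4, length=2 (matching 'ee' starting at position 2)
LZ77 triple: (4, 2, 'e')


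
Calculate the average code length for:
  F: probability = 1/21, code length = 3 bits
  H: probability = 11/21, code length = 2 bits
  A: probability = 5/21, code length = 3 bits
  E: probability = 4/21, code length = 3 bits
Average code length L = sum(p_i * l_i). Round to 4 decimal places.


Weighted contributions p_i * l_i:
  F: (1/21) * 3 = 3/21
  H: (11/21) * 2 = 22/21
  A: (5/21) * 3 = 15/21
  E: (4/21) * 3 = 12/21
Sum = (3 + 22 + 15 + 12)/21 = 52/21

L = 52/21 = 2.4762 bits/symbol


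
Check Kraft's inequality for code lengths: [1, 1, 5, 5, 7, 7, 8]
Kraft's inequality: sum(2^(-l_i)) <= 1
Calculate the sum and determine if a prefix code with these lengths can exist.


Sum = 2^(-1) + 2^(-1) + 2^(-5) + 2^(-5) + 2^(-7) + 2^(-7) + 2^(-8)
    = 0.5 + 0.5 + 0.03125 + 0.03125 + 0.0078125 + 0.0078125 + 0.00390625
    = 277/256 = 1.08203125
Since 1.08203125 > 1, Kraft's inequality is NOT satisfied.
A prefix code with these lengths CANNOT exist.

Kraft sum = 1.08203125. Not satisfied.


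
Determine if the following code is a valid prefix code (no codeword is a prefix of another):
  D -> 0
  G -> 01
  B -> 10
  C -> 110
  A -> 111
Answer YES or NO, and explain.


Checking each pair (does one codeword prefix another?):
  D='0' vs G='01': prefix -- VIOLATION

NO -- this is NOT a valid prefix code. D (0) is a prefix of G (01).


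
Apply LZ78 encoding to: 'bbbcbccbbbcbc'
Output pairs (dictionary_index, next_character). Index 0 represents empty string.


LZ78 encoding steps:
Dictionary: {0: ''}
Step 1: w='' (idx 0), next='b' -> output (0, 'b'), add 'b' as idx 1
Step 2: w='b' (idx 1), next='b' -> output (1, 'b'), add 'bb' as idx 2
Step 3: w='' (idx 0), next='c' -> output (0, 'c'), add 'c' as idx 3
Step 4: w='b' (idx 1), next='c' -> output (1, 'c'), add 'bc' as idx 4
Step 5: w='c' (idx 3), next='b' -> output (3, 'b'), add 'cb' as idx 5
Step 6: w='bb' (idx 2), next='c' -> output (2, 'c'), add 'bbc' as idx 6
Step 7: w='bc' (idx 4), end of input -> output (4, '')


Encoded: [(0, 'b'), (1, 'b'), (0, 'c'), (1, 'c'), (3, 'b'), (2, 'c'), (4, '')]


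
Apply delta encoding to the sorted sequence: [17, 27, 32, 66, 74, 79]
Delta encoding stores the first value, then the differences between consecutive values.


First value: 17
Deltas:
  27 - 17 = 10
  32 - 27 = 5
  66 - 32 = 34
  74 - 66 = 8
  79 - 74 = 5


Delta encoded: [17, 10, 5, 34, 8, 5]


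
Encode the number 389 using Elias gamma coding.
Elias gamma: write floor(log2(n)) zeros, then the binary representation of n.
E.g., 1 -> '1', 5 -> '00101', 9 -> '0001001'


num_bits = floor(log2(389)) + 1 = 9
leading_zeros = num_bits - 1 = 8
binary(389) = 110000101

Elias gamma(389) = '00000000' + '110000101' = 00000000110000101 (17 bits)


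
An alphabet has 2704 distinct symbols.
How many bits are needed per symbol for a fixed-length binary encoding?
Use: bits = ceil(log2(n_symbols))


log2(2704) = 11.4009
Bracket: 2^11 = 2048 < 2704 <= 2^12 = 4096
So ceil(log2(2704)) = 12

bits = ceil(log2(2704)) = ceil(11.4009) = 12 bits


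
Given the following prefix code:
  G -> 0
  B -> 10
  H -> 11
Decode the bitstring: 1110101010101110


Decoding step by step:
Bits 11 -> H
Bits 10 -> B
Bits 10 -> B
Bits 10 -> B
Bits 10 -> B
Bits 10 -> B
Bits 11 -> H
Bits 10 -> B


Decoded message: HBBBBBHB


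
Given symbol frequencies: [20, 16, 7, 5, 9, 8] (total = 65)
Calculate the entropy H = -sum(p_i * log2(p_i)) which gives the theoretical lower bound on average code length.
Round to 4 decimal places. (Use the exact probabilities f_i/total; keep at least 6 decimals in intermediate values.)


Per-symbol terms -p_i * log2(p_i) with p_i = f_i/65:
  p = 20/65 = 0.307692: log2(p) = -1.700440, -p*log2(p) = 0.523212
  p = 16/65 = 0.246154: log2(p) = -2.022368, -p*log2(p) = 0.497814
  p = 7/65 = 0.107692: log2(p) = -3.215013, -p*log2(p) = 0.346232
  p = 5/65 = 0.076923: log2(p) = -3.700440, -p*log2(p) = 0.284649
  p = 9/65 = 0.138462: log2(p) = -2.852443, -p*log2(p) = 0.394954
  p = 8/65 = 0.123077: log2(p) = -3.022368, -p*log2(p) = 0.371984
H = 0.523212 + 0.497814 + 0.346232 + 0.284649 + 0.394954 + 0.371984 = 2.418845

H = 2.4188 bits/symbol


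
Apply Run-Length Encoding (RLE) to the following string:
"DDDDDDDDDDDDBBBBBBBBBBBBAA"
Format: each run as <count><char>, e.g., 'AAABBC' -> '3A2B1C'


Scanning runs left to right:
  i=0: run of 'D' x 12 -> '12D'
  i=12: run of 'B' x 12 -> '12B'
  i=24: run of 'A' x 2 -> '2A'

RLE = 12D12B2A


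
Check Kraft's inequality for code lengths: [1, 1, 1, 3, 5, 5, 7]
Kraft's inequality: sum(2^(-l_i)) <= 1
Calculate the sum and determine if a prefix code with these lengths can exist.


Sum = 2^(-1) + 2^(-1) + 2^(-1) + 2^(-3) + 2^(-5) + 2^(-5) + 2^(-7)
    = 0.5 + 0.5 + 0.5 + 0.125 + 0.03125 + 0.03125 + 0.0078125
    = 217/128 = 1.6953125
Since 1.6953125 > 1, Kraft's inequality is NOT satisfied.
A prefix code with these lengths CANNOT exist.

Kraft sum = 1.6953125. Not satisfied.


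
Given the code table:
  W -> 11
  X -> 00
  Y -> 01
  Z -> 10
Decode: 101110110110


Decoding:
10 -> Z
11 -> W
10 -> Z
11 -> W
01 -> Y
10 -> Z


Result: ZWZWYZ


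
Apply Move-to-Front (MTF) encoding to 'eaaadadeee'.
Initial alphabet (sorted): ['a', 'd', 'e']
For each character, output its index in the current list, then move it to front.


MTF encoding:
'e': index 2 in ['a', 'd', 'e'] -> ['e', 'a', 'd']
'a': index 1 in ['e', 'a', 'd'] -> ['a', 'e', 'd']
'a': index 0 in ['a', 'e', 'd'] -> ['a', 'e', 'd']
'a': index 0 in ['a', 'e', 'd'] -> ['a', 'e', 'd']
'd': index 2 in ['a', 'e', 'd'] -> ['d', 'a', 'e']
'a': index 1 in ['d', 'a', 'e'] -> ['a', 'd', 'e']
'd': index 1 in ['a', 'd', 'e'] -> ['d', 'a', 'e']
'e': index 2 in ['d', 'a', 'e'] -> ['e', 'd', 'a']
'e': index 0 in ['e', 'd', 'a'] -> ['e', 'd', 'a']
'e': index 0 in ['e', 'd', 'a'] -> ['e', 'd', 'a']


Output: [2, 1, 0, 0, 2, 1, 1, 2, 0, 0]


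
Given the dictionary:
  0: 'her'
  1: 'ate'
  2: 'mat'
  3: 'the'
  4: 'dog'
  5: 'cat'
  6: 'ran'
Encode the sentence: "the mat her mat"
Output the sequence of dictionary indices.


Look up each word in the dictionary:
  'the' -> 3
  'mat' -> 2
  'her' -> 0
  'mat' -> 2

Encoded: [3, 2, 0, 2]


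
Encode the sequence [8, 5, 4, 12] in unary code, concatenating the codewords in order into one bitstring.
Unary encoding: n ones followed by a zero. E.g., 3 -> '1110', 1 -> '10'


Encode each number as n ones followed by a terminating 0:
  8 -> 111111110 (9 bits)
  5 -> 111110 (6 bits)
  4 -> 11110 (5 bits)
  12 -> 1111111111110 (13 bits)
Total length = 9 + 6 + 5 + 13 = 33 bits.

Unary([8, 5, 4, 12]) = 111111110111110111101111111111110 (33 bits)


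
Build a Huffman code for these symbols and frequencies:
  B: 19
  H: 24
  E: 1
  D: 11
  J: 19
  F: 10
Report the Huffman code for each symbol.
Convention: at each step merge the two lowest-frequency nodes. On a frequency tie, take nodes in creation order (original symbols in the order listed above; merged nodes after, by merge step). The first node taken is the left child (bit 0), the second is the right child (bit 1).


Huffman tree construction:
Step 1: Merge E(1) + F(10) = 11
Step 2: Merge D(11) + (E+F)(11) = 22
Step 3: Merge B(19) + J(19) = 38
Step 4: Merge (D+(E+F))(22) + H(24) = 46
Step 5: Merge (B+J)(38) + ((D+(E+F))+H)(46) = 84
Read each symbol's code off the tree from the root (left child = 0, right child = 1).

Codes:
  B: 00 (length 2)
  H: 11 (length 2)
  E: 1010 (length 4)
  D: 100 (length 3)
  J: 01 (length 2)
  F: 1011 (length 4)
Average code length: 201/84 = 2.3929 bits/symbol


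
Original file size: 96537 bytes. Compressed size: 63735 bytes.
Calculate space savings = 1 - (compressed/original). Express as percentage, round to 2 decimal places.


ratio = compressed/original = 63735/96537 = 0.660213
savings = 1 - ratio = 1 - 0.660213 = 0.339787
as a percentage: 0.339787 * 100 = 33.98%

Space savings = 1 - 63735/96537 = 33.98%


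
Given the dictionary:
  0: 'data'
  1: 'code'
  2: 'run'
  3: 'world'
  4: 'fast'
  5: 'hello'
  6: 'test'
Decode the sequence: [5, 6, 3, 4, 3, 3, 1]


Look up each index in the dictionary:
  5 -> 'hello'
  6 -> 'test'
  3 -> 'world'
  4 -> 'fast'
  3 -> 'world'
  3 -> 'world'
  1 -> 'code'

Decoded: "hello test world fast world world code"


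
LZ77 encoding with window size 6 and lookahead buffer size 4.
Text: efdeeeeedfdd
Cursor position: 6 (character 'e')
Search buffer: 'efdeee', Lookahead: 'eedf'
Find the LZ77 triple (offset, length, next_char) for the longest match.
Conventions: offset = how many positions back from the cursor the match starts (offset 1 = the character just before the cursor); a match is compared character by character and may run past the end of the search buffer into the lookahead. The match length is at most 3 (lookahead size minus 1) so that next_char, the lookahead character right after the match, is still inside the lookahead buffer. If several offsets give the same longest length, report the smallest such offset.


Try each offset into the search buffer:
  offset=1 (pos 5, char 'e'): match length 2
  offset=2 (pos 4, char 'e'): match length 2
  offset=3 (pos 3, char 'e'): match length 2
  offset=4 (pos 2, char 'd'): match length 0
  offset=5 (pos 1, char 'f'): match length 0
  offset=6 (pos 0, char 'e'): match length 1
Longest match has length 2, found at offsets 1, 2, 3; take the smallest, offset 1.
next_char = character at position 6 + 2 = 8 -> 'd'

Best match: offset=1, length=2 (matching 'ee' starting at position 5)
LZ77 triple: (1, 2, 'd')


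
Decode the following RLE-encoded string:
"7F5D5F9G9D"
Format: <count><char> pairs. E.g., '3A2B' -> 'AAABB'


Expanding each <count><char> pair:
  7F -> 'FFFFFFF'
  5D -> 'DDDDD'
  5F -> 'FFFFF'
  9G -> 'GGGGGGGGG'
  9D -> 'DDDDDDDDD'

Decoded = FFFFFFFDDDDDFFFFFGGGGGGGGGDDDDDDDDD


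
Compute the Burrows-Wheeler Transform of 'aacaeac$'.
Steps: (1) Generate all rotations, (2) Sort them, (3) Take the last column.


Rotations (sorted):
  0: $aacaeac -> last char: c
  1: aacaeac$ -> last char: $
  2: ac$aacae -> last char: e
  3: acaeac$a -> last char: a
  4: aeac$aac -> last char: c
  5: c$aacaea -> last char: a
  6: caeac$aa -> last char: a
  7: eac$aaca -> last char: a


BWT = c$eacaaa


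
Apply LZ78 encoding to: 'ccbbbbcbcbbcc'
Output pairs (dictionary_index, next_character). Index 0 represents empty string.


LZ78 encoding steps:
Dictionary: {0: ''}
Step 1: w='' (idx 0), next='c' -> output (0, 'c'), add 'c' as idx 1
Step 2: w='c' (idx 1), next='b' -> output (1, 'b'), add 'cb' as idx 2
Step 3: w='' (idx 0), next='b' -> output (0, 'b'), add 'b' as idx 3
Step 4: w='b' (idx 3), next='b' -> output (3, 'b'), add 'bb' as idx 4
Step 5: w='cb' (idx 2), next='c' -> output (2, 'c'), add 'cbc' as idx 5
Step 6: w='bb' (idx 4), next='c' -> output (4, 'c'), add 'bbc' as idx 6
Step 7: w='c' (idx 1), end of input -> output (1, '')


Encoded: [(0, 'c'), (1, 'b'), (0, 'b'), (3, 'b'), (2, 'c'), (4, 'c'), (1, '')]


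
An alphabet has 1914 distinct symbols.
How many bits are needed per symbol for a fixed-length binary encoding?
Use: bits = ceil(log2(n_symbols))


log2(1914) = 10.9024
Bracket: 2^10 = 1024 < 1914 <= 2^11 = 2048
So ceil(log2(1914)) = 11

bits = ceil(log2(1914)) = ceil(10.9024) = 11 bits


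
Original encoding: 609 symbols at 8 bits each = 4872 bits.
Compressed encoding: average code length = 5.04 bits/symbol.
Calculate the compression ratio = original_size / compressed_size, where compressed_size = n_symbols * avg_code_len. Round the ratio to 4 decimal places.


original_size = n_symbols * orig_bits = 609 * 8 = 4872 bits
compressed_size = n_symbols * avg_code_len = 609 * 5.04 = 3069.36 bits
ratio = original_size / compressed_size = 4872 / 3069.36 = 1.5873

Compression ratio = 1.5873


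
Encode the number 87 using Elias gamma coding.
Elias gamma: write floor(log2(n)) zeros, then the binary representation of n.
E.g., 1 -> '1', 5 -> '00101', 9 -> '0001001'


num_bits = floor(log2(87)) + 1 = 7
leading_zeros = num_bits - 1 = 6
binary(87) = 1010111

Elias gamma(87) = '000000' + '1010111' = 0000001010111 (13 bits)


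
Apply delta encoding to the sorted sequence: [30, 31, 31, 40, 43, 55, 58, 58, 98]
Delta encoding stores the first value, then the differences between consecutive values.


First value: 30
Deltas:
  31 - 30 = 1
  31 - 31 = 0
  40 - 31 = 9
  43 - 40 = 3
  55 - 43 = 12
  58 - 55 = 3
  58 - 58 = 0
  98 - 58 = 40


Delta encoded: [30, 1, 0, 9, 3, 12, 3, 0, 40]


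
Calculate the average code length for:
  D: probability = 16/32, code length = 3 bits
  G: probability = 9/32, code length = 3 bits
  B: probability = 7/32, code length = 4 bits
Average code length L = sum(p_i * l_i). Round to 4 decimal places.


Weighted contributions p_i * l_i:
  D: (16/32) * 3 = 48/32
  G: (9/32) * 3 = 27/32
  B: (7/32) * 4 = 28/32
Sum = (48 + 27 + 28)/32 = 103/32

L = 103/32 = 3.2188 bits/symbol


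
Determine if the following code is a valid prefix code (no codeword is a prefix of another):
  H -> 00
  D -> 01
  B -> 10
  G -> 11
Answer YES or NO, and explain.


Checking each pair (does one codeword prefix another?):
  H='00' vs D='01': no prefix
  H='00' vs B='10': no prefix
  H='00' vs G='11': no prefix
  D='01' vs H='00': no prefix
  D='01' vs B='10': no prefix
  D='01' vs G='11': no prefix
  B='10' vs H='00': no prefix
  B='10' vs D='01': no prefix
  B='10' vs G='11': no prefix
  G='11' vs H='00': no prefix
  G='11' vs D='01': no prefix
  G='11' vs B='10': no prefix
No violation found over all pairs.

YES -- this is a valid prefix code. No codeword is a prefix of any other codeword.


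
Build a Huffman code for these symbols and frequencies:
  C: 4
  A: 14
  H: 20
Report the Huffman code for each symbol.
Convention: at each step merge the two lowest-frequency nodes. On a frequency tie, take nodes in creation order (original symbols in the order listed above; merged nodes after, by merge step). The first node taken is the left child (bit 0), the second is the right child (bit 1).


Huffman tree construction:
Step 1: Merge C(4) + A(14) = 18
Step 2: Merge (C+A)(18) + H(20) = 38
Read each symbol's code off the tree from the root (left child = 0, right child = 1).

Codes:
  C: 00 (length 2)
  A: 01 (length 2)
  H: 1 (length 1)
Average code length: 56/38 = 1.4737 bits/symbol


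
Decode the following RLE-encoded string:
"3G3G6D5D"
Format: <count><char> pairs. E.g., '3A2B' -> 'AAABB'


Expanding each <count><char> pair:
  3G -> 'GGG'
  3G -> 'GGG'
  6D -> 'DDDDDD'
  5D -> 'DDDDD'

Decoded = GGGGGGDDDDDDDDDDD


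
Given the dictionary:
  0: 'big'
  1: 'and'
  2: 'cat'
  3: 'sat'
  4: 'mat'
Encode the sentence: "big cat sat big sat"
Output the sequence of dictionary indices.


Look up each word in the dictionary:
  'big' -> 0
  'cat' -> 2
  'sat' -> 3
  'big' -> 0
  'sat' -> 3

Encoded: [0, 2, 3, 0, 3]


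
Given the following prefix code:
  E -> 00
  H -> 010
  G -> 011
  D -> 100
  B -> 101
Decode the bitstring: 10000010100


Decoding step by step:
Bits 100 -> D
Bits 00 -> E
Bits 010 -> H
Bits 100 -> D


Decoded message: DEHD


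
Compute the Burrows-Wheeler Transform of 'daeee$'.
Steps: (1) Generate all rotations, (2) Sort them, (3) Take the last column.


Rotations (sorted):
  0: $daeee -> last char: e
  1: aeee$d -> last char: d
  2: daeee$ -> last char: $
  3: e$daee -> last char: e
  4: ee$dae -> last char: e
  5: eee$da -> last char: a


BWT = ed$eea


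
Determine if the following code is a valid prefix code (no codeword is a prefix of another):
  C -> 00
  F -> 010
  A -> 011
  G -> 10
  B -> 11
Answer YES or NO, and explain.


Checking each pair (does one codeword prefix another?):
  C='00' vs F='010': no prefix
  C='00' vs A='011': no prefix
  C='00' vs G='10': no prefix
  C='00' vs B='11': no prefix
  F='010' vs C='00': no prefix
  F='010' vs A='011': no prefix
  F='010' vs G='10': no prefix
  F='010' vs B='11': no prefix
  A='011' vs C='00': no prefix
  A='011' vs F='010': no prefix
  A='011' vs G='10': no prefix
  A='011' vs B='11': no prefix
  G='10' vs C='00': no prefix
  G='10' vs F='010': no prefix
  G='10' vs A='011': no prefix
  G='10' vs B='11': no prefix
  B='11' vs C='00': no prefix
  B='11' vs F='010': no prefix
  B='11' vs A='011': no prefix
  B='11' vs G='10': no prefix
No violation found over all pairs.

YES -- this is a valid prefix code. No codeword is a prefix of any other codeword.


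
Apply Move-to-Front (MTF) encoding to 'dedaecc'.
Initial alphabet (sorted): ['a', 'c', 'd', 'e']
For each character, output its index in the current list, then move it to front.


MTF encoding:
'd': index 2 in ['a', 'c', 'd', 'e'] -> ['d', 'a', 'c', 'e']
'e': index 3 in ['d', 'a', 'c', 'e'] -> ['e', 'd', 'a', 'c']
'd': index 1 in ['e', 'd', 'a', 'c'] -> ['d', 'e', 'a', 'c']
'a': index 2 in ['d', 'e', 'a', 'c'] -> ['a', 'd', 'e', 'c']
'e': index 2 in ['a', 'd', 'e', 'c'] -> ['e', 'a', 'd', 'c']
'c': index 3 in ['e', 'a', 'd', 'c'] -> ['c', 'e', 'a', 'd']
'c': index 0 in ['c', 'e', 'a', 'd'] -> ['c', 'e', 'a', 'd']


Output: [2, 3, 1, 2, 2, 3, 0]


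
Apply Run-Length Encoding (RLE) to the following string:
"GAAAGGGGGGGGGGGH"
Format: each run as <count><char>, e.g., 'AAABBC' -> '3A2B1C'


Scanning runs left to right:
  i=0: run of 'G' x 1 -> '1G'
  i=1: run of 'A' x 3 -> '3A'
  i=4: run of 'G' x 11 -> '11G'
  i=15: run of 'H' x 1 -> '1H'

RLE = 1G3A11G1H


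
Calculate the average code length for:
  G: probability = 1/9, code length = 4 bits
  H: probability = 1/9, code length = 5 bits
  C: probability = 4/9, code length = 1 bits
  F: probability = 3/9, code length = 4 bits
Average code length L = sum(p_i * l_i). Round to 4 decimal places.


Weighted contributions p_i * l_i:
  G: (1/9) * 4 = 4/9
  H: (1/9) * 5 = 5/9
  C: (4/9) * 1 = 4/9
  F: (3/9) * 4 = 12/9
Sum = (4 + 5 + 4 + 12)/9 = 25/9

L = 25/9 = 2.7778 bits/symbol


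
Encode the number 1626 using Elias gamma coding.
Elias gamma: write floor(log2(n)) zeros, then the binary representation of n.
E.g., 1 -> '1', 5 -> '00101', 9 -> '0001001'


num_bits = floor(log2(1626)) + 1 = 11
leading_zeros = num_bits - 1 = 10
binary(1626) = 11001011010

Elias gamma(1626) = '0000000000' + '11001011010' = 000000000011001011010 (21 bits)


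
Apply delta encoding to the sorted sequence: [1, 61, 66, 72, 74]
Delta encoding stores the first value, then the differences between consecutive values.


First value: 1
Deltas:
  61 - 1 = 60
  66 - 61 = 5
  72 - 66 = 6
  74 - 72 = 2


Delta encoded: [1, 60, 5, 6, 2]


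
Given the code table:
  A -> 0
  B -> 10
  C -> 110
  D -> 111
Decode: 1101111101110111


Decoding:
110 -> C
111 -> D
110 -> C
111 -> D
0 -> A
111 -> D


Result: CDCDAD


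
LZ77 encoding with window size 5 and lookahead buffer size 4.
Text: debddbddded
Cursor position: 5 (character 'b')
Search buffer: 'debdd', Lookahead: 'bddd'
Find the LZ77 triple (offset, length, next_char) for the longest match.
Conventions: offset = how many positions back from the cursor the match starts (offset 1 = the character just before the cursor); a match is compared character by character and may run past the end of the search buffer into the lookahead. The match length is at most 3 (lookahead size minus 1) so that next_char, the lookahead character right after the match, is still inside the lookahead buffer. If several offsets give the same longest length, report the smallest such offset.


Try each offset into the search buffer:
  offset=1 (pos 4, char 'd'): match length 0
  offset=2 (pos 3, char 'd'): match length 0
  offset=3 (pos 2, char 'b'): match length 3
  offset=4 (pos 1, char 'e'): match length 0
  offset=5 (pos 0, char 'd'): match length 0
Longest match has length 3 at offset 3.
next_char = character at position 5 + 3 = 8 -> 'd'

Best match: offset=3, length=3 (matching 'bdd' starting at position 2)
LZ77 triple: (3, 3, 'd')


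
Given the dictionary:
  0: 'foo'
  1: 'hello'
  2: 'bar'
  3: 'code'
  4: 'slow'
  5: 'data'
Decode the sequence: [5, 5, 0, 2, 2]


Look up each index in the dictionary:
  5 -> 'data'
  5 -> 'data'
  0 -> 'foo'
  2 -> 'bar'
  2 -> 'bar'

Decoded: "data data foo bar bar"


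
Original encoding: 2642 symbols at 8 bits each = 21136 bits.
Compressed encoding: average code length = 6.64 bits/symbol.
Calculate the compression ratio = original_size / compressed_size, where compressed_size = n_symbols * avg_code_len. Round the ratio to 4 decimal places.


original_size = n_symbols * orig_bits = 2642 * 8 = 21136 bits
compressed_size = n_symbols * avg_code_len = 2642 * 6.64 = 17542.88 bits
ratio = original_size / compressed_size = 21136 / 17542.88 = 1.2048

Compression ratio = 1.2048


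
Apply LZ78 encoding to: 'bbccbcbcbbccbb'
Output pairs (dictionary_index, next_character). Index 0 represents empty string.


LZ78 encoding steps:
Dictionary: {0: ''}
Step 1: w='' (idx 0), next='b' -> output (0, 'b'), add 'b' as idx 1
Step 2: w='b' (idx 1), next='c' -> output (1, 'c'), add 'bc' as idx 2
Step 3: w='' (idx 0), next='c' -> output (0, 'c'), add 'c' as idx 3
Step 4: w='bc' (idx 2), next='b' -> output (2, 'b'), add 'bcb' as idx 4
Step 5: w='c' (idx 3), next='b' -> output (3, 'b'), add 'cb' as idx 5
Step 6: w='bc' (idx 2), next='c' -> output (2, 'c'), add 'bcc' as idx 6
Step 7: w='b' (idx 1), next='b' -> output (1, 'b'), add 'bb' as idx 7


Encoded: [(0, 'b'), (1, 'c'), (0, 'c'), (2, 'b'), (3, 'b'), (2, 'c'), (1, 'b')]


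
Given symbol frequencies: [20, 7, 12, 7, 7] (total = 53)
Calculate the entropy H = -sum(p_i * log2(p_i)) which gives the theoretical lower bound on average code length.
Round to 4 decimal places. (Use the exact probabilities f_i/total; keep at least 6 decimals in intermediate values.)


Per-symbol terms -p_i * log2(p_i) with p_i = f_i/53:
  p = 20/53 = 0.377358: log2(p) = -1.405992, -p*log2(p) = 0.530563
  p = 7/53 = 0.132075: log2(p) = -2.920566, -p*log2(p) = 0.385735
  p = 12/53 = 0.226415: log2(p) = -2.142958, -p*log2(p) = 0.485198
  p = 7/53 = 0.132075: log2(p) = -2.920566, -p*log2(p) = 0.385735
  p = 7/53 = 0.132075: log2(p) = -2.920566, -p*log2(p) = 0.385735
H = 0.530563 + 0.385735 + 0.485198 + 0.385735 + 0.385735 = 2.172966

H = 2.173 bits/symbol


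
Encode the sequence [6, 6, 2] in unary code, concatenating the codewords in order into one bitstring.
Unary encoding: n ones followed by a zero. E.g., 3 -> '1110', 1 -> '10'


Encode each number as n ones followed by a terminating 0:
  6 -> 1111110 (7 bits)
  6 -> 1111110 (7 bits)
  2 -> 110 (3 bits)
Total length = 7 + 7 + 3 = 17 bits.

Unary([6, 6, 2]) = 11111101111110110 (17 bits)


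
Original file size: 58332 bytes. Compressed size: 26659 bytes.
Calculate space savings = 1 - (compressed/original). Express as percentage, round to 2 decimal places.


ratio = compressed/original = 26659/58332 = 0.457022
savings = 1 - ratio = 1 - 0.457022 = 0.542978
as a percentage: 0.542978 * 100 = 54.3%

Space savings = 1 - 26659/58332 = 54.3%


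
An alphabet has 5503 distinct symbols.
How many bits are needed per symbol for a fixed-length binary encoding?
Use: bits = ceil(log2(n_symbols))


log2(5503) = 12.426
Bracket: 2^12 = 4096 < 5503 <= 2^13 = 8192
So ceil(log2(5503)) = 13

bits = ceil(log2(5503)) = ceil(12.426) = 13 bits


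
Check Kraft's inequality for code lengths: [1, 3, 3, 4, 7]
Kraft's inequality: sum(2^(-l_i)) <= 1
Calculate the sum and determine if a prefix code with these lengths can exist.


Sum = 2^(-1) + 2^(-3) + 2^(-3) + 2^(-4) + 2^(-7)
    = 0.5 + 0.125 + 0.125 + 0.0625 + 0.0078125
    = 105/128 = 0.8203125
Since 0.8203125 <= 1, Kraft's inequality IS satisfied.
A prefix code with these lengths CAN exist.

Kraft sum = 0.8203125. Satisfied.


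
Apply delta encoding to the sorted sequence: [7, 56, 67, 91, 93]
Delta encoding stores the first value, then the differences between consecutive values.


First value: 7
Deltas:
  56 - 7 = 49
  67 - 56 = 11
  91 - 67 = 24
  93 - 91 = 2


Delta encoded: [7, 49, 11, 24, 2]


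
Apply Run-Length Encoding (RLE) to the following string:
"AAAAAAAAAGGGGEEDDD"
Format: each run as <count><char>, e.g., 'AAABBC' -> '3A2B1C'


Scanning runs left to right:
  i=0: run of 'A' x 9 -> '9A'
  i=9: run of 'G' x 4 -> '4G'
  i=13: run of 'E' x 2 -> '2E'
  i=15: run of 'D' x 3 -> '3D'

RLE = 9A4G2E3D


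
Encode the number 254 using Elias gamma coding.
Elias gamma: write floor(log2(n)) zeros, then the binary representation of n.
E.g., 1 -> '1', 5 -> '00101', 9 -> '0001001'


num_bits = floor(log2(254)) + 1 = 8
leading_zeros = num_bits - 1 = 7
binary(254) = 11111110

Elias gamma(254) = '0000000' + '11111110' = 000000011111110 (15 bits)


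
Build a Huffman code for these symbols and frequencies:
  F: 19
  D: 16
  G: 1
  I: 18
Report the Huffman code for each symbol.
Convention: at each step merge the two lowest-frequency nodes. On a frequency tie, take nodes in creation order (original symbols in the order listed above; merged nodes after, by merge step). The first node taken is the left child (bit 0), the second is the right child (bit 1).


Huffman tree construction:
Step 1: Merge G(1) + D(16) = 17
Step 2: Merge (G+D)(17) + I(18) = 35
Step 3: Merge F(19) + ((G+D)+I)(35) = 54
Read each symbol's code off the tree from the root (left child = 0, right child = 1).

Codes:
  F: 0 (length 1)
  D: 101 (length 3)
  G: 100 (length 3)
  I: 11 (length 2)
Average code length: 106/54 = 1.9630 bits/symbol
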